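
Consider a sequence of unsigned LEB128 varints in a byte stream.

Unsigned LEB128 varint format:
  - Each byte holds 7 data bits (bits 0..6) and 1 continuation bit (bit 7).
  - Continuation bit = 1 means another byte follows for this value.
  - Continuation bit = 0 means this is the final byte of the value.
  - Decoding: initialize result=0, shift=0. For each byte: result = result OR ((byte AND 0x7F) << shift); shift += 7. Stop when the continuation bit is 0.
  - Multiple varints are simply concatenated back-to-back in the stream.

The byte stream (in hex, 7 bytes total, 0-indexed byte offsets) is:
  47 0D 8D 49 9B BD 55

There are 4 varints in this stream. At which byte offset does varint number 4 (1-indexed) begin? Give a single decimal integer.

  byte[0]=0x47 cont=0 payload=0x47=71: acc |= 71<<0 -> acc=71 shift=7 [end]
Varint 1: bytes[0:1] = 47 -> value 71 (1 byte(s))
  byte[1]=0x0D cont=0 payload=0x0D=13: acc |= 13<<0 -> acc=13 shift=7 [end]
Varint 2: bytes[1:2] = 0D -> value 13 (1 byte(s))
  byte[2]=0x8D cont=1 payload=0x0D=13: acc |= 13<<0 -> acc=13 shift=7
  byte[3]=0x49 cont=0 payload=0x49=73: acc |= 73<<7 -> acc=9357 shift=14 [end]
Varint 3: bytes[2:4] = 8D 49 -> value 9357 (2 byte(s))
  byte[4]=0x9B cont=1 payload=0x1B=27: acc |= 27<<0 -> acc=27 shift=7
  byte[5]=0xBD cont=1 payload=0x3D=61: acc |= 61<<7 -> acc=7835 shift=14
  byte[6]=0x55 cont=0 payload=0x55=85: acc |= 85<<14 -> acc=1400475 shift=21 [end]
Varint 4: bytes[4:7] = 9B BD 55 -> value 1400475 (3 byte(s))

Answer: 4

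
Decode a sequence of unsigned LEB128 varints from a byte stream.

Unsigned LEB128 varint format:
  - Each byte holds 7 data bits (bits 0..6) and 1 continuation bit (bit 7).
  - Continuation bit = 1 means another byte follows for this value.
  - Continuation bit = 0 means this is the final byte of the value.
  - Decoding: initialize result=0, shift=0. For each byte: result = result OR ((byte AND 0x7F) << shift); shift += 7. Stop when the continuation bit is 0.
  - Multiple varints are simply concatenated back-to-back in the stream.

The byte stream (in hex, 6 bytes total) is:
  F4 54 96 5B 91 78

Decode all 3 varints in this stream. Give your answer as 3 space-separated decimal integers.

  byte[0]=0xF4 cont=1 payload=0x74=116: acc |= 116<<0 -> acc=116 shift=7
  byte[1]=0x54 cont=0 payload=0x54=84: acc |= 84<<7 -> acc=10868 shift=14 [end]
Varint 1: bytes[0:2] = F4 54 -> value 10868 (2 byte(s))
  byte[2]=0x96 cont=1 payload=0x16=22: acc |= 22<<0 -> acc=22 shift=7
  byte[3]=0x5B cont=0 payload=0x5B=91: acc |= 91<<7 -> acc=11670 shift=14 [end]
Varint 2: bytes[2:4] = 96 5B -> value 11670 (2 byte(s))
  byte[4]=0x91 cont=1 payload=0x11=17: acc |= 17<<0 -> acc=17 shift=7
  byte[5]=0x78 cont=0 payload=0x78=120: acc |= 120<<7 -> acc=15377 shift=14 [end]
Varint 3: bytes[4:6] = 91 78 -> value 15377 (2 byte(s))

Answer: 10868 11670 15377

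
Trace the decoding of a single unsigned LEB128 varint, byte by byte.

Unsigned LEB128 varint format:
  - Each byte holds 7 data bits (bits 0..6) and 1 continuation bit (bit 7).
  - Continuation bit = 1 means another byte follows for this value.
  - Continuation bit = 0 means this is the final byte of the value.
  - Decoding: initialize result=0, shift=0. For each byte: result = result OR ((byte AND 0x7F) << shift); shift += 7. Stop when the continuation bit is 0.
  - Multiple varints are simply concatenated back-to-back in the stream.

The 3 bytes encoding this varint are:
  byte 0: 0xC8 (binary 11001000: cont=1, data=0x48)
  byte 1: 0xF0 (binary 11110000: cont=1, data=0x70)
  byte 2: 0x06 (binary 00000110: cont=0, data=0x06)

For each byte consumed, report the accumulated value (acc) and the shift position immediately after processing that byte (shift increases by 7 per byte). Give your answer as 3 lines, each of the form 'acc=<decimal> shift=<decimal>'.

Answer: acc=72 shift=7
acc=14408 shift=14
acc=112712 shift=21

Derivation:
byte 0=0xC8: payload=0x48=72, contrib = 72<<0 = 72; acc -> 72, shift -> 7
byte 1=0xF0: payload=0x70=112, contrib = 112<<7 = 14336; acc -> 14408, shift -> 14
byte 2=0x06: payload=0x06=6, contrib = 6<<14 = 98304; acc -> 112712, shift -> 21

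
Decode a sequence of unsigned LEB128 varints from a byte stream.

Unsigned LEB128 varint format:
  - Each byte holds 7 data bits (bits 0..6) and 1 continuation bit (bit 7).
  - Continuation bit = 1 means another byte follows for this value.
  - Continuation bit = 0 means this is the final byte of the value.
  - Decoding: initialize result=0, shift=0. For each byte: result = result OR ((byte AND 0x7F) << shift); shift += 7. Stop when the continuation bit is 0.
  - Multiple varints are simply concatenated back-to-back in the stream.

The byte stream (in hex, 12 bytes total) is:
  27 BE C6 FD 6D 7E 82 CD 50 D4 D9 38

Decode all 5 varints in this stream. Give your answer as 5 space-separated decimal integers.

  byte[0]=0x27 cont=0 payload=0x27=39: acc |= 39<<0 -> acc=39 shift=7 [end]
Varint 1: bytes[0:1] = 27 -> value 39 (1 byte(s))
  byte[1]=0xBE cont=1 payload=0x3E=62: acc |= 62<<0 -> acc=62 shift=7
  byte[2]=0xC6 cont=1 payload=0x46=70: acc |= 70<<7 -> acc=9022 shift=14
  byte[3]=0xFD cont=1 payload=0x7D=125: acc |= 125<<14 -> acc=2057022 shift=21
  byte[4]=0x6D cont=0 payload=0x6D=109: acc |= 109<<21 -> acc=230646590 shift=28 [end]
Varint 2: bytes[1:5] = BE C6 FD 6D -> value 230646590 (4 byte(s))
  byte[5]=0x7E cont=0 payload=0x7E=126: acc |= 126<<0 -> acc=126 shift=7 [end]
Varint 3: bytes[5:6] = 7E -> value 126 (1 byte(s))
  byte[6]=0x82 cont=1 payload=0x02=2: acc |= 2<<0 -> acc=2 shift=7
  byte[7]=0xCD cont=1 payload=0x4D=77: acc |= 77<<7 -> acc=9858 shift=14
  byte[8]=0x50 cont=0 payload=0x50=80: acc |= 80<<14 -> acc=1320578 shift=21 [end]
Varint 4: bytes[6:9] = 82 CD 50 -> value 1320578 (3 byte(s))
  byte[9]=0xD4 cont=1 payload=0x54=84: acc |= 84<<0 -> acc=84 shift=7
  byte[10]=0xD9 cont=1 payload=0x59=89: acc |= 89<<7 -> acc=11476 shift=14
  byte[11]=0x38 cont=0 payload=0x38=56: acc |= 56<<14 -> acc=928980 shift=21 [end]
Varint 5: bytes[9:12] = D4 D9 38 -> value 928980 (3 byte(s))

Answer: 39 230646590 126 1320578 928980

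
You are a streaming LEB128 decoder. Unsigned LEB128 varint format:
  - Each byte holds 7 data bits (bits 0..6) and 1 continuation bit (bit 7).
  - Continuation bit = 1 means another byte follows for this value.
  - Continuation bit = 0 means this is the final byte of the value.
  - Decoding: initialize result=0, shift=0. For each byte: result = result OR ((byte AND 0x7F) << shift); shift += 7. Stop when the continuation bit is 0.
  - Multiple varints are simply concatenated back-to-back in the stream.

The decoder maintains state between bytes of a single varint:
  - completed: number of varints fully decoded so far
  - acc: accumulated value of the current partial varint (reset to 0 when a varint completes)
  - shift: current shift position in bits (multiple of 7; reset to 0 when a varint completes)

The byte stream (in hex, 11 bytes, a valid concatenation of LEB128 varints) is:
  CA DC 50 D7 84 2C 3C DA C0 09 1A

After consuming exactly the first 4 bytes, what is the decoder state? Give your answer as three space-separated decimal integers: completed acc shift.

Answer: 1 87 7

Derivation:
byte[0]=0xCA cont=1 payload=0x4A: acc |= 74<<0 -> completed=0 acc=74 shift=7
byte[1]=0xDC cont=1 payload=0x5C: acc |= 92<<7 -> completed=0 acc=11850 shift=14
byte[2]=0x50 cont=0 payload=0x50: varint #1 complete (value=1322570); reset -> completed=1 acc=0 shift=0
byte[3]=0xD7 cont=1 payload=0x57: acc |= 87<<0 -> completed=1 acc=87 shift=7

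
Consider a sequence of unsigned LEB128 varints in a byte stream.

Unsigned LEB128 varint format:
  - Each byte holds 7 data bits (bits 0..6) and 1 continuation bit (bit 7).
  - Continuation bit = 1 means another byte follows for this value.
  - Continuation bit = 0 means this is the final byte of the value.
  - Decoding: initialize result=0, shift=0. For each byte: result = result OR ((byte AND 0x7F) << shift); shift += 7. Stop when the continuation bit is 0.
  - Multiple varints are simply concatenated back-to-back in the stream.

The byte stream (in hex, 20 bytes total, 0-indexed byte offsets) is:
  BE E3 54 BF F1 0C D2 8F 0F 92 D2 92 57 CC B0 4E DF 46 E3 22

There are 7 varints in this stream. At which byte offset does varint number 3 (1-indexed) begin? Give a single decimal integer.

  byte[0]=0xBE cont=1 payload=0x3E=62: acc |= 62<<0 -> acc=62 shift=7
  byte[1]=0xE3 cont=1 payload=0x63=99: acc |= 99<<7 -> acc=12734 shift=14
  byte[2]=0x54 cont=0 payload=0x54=84: acc |= 84<<14 -> acc=1388990 shift=21 [end]
Varint 1: bytes[0:3] = BE E3 54 -> value 1388990 (3 byte(s))
  byte[3]=0xBF cont=1 payload=0x3F=63: acc |= 63<<0 -> acc=63 shift=7
  byte[4]=0xF1 cont=1 payload=0x71=113: acc |= 113<<7 -> acc=14527 shift=14
  byte[5]=0x0C cont=0 payload=0x0C=12: acc |= 12<<14 -> acc=211135 shift=21 [end]
Varint 2: bytes[3:6] = BF F1 0C -> value 211135 (3 byte(s))
  byte[6]=0xD2 cont=1 payload=0x52=82: acc |= 82<<0 -> acc=82 shift=7
  byte[7]=0x8F cont=1 payload=0x0F=15: acc |= 15<<7 -> acc=2002 shift=14
  byte[8]=0x0F cont=0 payload=0x0F=15: acc |= 15<<14 -> acc=247762 shift=21 [end]
Varint 3: bytes[6:9] = D2 8F 0F -> value 247762 (3 byte(s))
  byte[9]=0x92 cont=1 payload=0x12=18: acc |= 18<<0 -> acc=18 shift=7
  byte[10]=0xD2 cont=1 payload=0x52=82: acc |= 82<<7 -> acc=10514 shift=14
  byte[11]=0x92 cont=1 payload=0x12=18: acc |= 18<<14 -> acc=305426 shift=21
  byte[12]=0x57 cont=0 payload=0x57=87: acc |= 87<<21 -> acc=182757650 shift=28 [end]
Varint 4: bytes[9:13] = 92 D2 92 57 -> value 182757650 (4 byte(s))
  byte[13]=0xCC cont=1 payload=0x4C=76: acc |= 76<<0 -> acc=76 shift=7
  byte[14]=0xB0 cont=1 payload=0x30=48: acc |= 48<<7 -> acc=6220 shift=14
  byte[15]=0x4E cont=0 payload=0x4E=78: acc |= 78<<14 -> acc=1284172 shift=21 [end]
Varint 5: bytes[13:16] = CC B0 4E -> value 1284172 (3 byte(s))
  byte[16]=0xDF cont=1 payload=0x5F=95: acc |= 95<<0 -> acc=95 shift=7
  byte[17]=0x46 cont=0 payload=0x46=70: acc |= 70<<7 -> acc=9055 shift=14 [end]
Varint 6: bytes[16:18] = DF 46 -> value 9055 (2 byte(s))
  byte[18]=0xE3 cont=1 payload=0x63=99: acc |= 99<<0 -> acc=99 shift=7
  byte[19]=0x22 cont=0 payload=0x22=34: acc |= 34<<7 -> acc=4451 shift=14 [end]
Varint 7: bytes[18:20] = E3 22 -> value 4451 (2 byte(s))

Answer: 6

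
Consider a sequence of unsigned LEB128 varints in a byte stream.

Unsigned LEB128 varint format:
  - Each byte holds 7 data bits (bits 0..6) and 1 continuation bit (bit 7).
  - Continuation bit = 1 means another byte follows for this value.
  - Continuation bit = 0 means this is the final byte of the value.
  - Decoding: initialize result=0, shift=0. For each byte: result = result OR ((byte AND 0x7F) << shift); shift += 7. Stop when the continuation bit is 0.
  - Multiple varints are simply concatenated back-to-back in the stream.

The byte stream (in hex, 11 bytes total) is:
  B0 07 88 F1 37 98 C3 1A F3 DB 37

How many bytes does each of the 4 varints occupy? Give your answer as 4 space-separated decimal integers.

Answer: 2 3 3 3

Derivation:
  byte[0]=0xB0 cont=1 payload=0x30=48: acc |= 48<<0 -> acc=48 shift=7
  byte[1]=0x07 cont=0 payload=0x07=7: acc |= 7<<7 -> acc=944 shift=14 [end]
Varint 1: bytes[0:2] = B0 07 -> value 944 (2 byte(s))
  byte[2]=0x88 cont=1 payload=0x08=8: acc |= 8<<0 -> acc=8 shift=7
  byte[3]=0xF1 cont=1 payload=0x71=113: acc |= 113<<7 -> acc=14472 shift=14
  byte[4]=0x37 cont=0 payload=0x37=55: acc |= 55<<14 -> acc=915592 shift=21 [end]
Varint 2: bytes[2:5] = 88 F1 37 -> value 915592 (3 byte(s))
  byte[5]=0x98 cont=1 payload=0x18=24: acc |= 24<<0 -> acc=24 shift=7
  byte[6]=0xC3 cont=1 payload=0x43=67: acc |= 67<<7 -> acc=8600 shift=14
  byte[7]=0x1A cont=0 payload=0x1A=26: acc |= 26<<14 -> acc=434584 shift=21 [end]
Varint 3: bytes[5:8] = 98 C3 1A -> value 434584 (3 byte(s))
  byte[8]=0xF3 cont=1 payload=0x73=115: acc |= 115<<0 -> acc=115 shift=7
  byte[9]=0xDB cont=1 payload=0x5B=91: acc |= 91<<7 -> acc=11763 shift=14
  byte[10]=0x37 cont=0 payload=0x37=55: acc |= 55<<14 -> acc=912883 shift=21 [end]
Varint 4: bytes[8:11] = F3 DB 37 -> value 912883 (3 byte(s))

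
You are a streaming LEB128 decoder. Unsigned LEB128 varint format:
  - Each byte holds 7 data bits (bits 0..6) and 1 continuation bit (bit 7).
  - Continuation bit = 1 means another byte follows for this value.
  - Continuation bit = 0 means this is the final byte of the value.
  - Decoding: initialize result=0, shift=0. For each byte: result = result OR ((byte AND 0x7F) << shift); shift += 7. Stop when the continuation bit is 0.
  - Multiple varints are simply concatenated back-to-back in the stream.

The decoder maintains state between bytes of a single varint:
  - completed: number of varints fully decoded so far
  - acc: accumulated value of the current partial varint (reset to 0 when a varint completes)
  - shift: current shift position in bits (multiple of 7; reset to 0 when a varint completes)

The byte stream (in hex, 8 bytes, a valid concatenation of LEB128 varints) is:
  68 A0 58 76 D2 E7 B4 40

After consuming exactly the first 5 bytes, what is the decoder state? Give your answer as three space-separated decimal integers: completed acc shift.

byte[0]=0x68 cont=0 payload=0x68: varint #1 complete (value=104); reset -> completed=1 acc=0 shift=0
byte[1]=0xA0 cont=1 payload=0x20: acc |= 32<<0 -> completed=1 acc=32 shift=7
byte[2]=0x58 cont=0 payload=0x58: varint #2 complete (value=11296); reset -> completed=2 acc=0 shift=0
byte[3]=0x76 cont=0 payload=0x76: varint #3 complete (value=118); reset -> completed=3 acc=0 shift=0
byte[4]=0xD2 cont=1 payload=0x52: acc |= 82<<0 -> completed=3 acc=82 shift=7

Answer: 3 82 7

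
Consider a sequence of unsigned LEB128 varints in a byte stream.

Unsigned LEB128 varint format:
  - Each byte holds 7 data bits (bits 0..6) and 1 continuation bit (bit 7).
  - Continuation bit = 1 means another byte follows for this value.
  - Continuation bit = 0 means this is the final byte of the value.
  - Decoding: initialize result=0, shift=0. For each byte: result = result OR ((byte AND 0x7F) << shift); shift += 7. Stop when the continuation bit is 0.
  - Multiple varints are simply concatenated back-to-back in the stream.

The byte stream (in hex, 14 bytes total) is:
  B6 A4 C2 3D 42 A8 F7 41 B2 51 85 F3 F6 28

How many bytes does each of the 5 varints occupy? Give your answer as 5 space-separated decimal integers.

Answer: 4 1 3 2 4

Derivation:
  byte[0]=0xB6 cont=1 payload=0x36=54: acc |= 54<<0 -> acc=54 shift=7
  byte[1]=0xA4 cont=1 payload=0x24=36: acc |= 36<<7 -> acc=4662 shift=14
  byte[2]=0xC2 cont=1 payload=0x42=66: acc |= 66<<14 -> acc=1086006 shift=21
  byte[3]=0x3D cont=0 payload=0x3D=61: acc |= 61<<21 -> acc=129012278 shift=28 [end]
Varint 1: bytes[0:4] = B6 A4 C2 3D -> value 129012278 (4 byte(s))
  byte[4]=0x42 cont=0 payload=0x42=66: acc |= 66<<0 -> acc=66 shift=7 [end]
Varint 2: bytes[4:5] = 42 -> value 66 (1 byte(s))
  byte[5]=0xA8 cont=1 payload=0x28=40: acc |= 40<<0 -> acc=40 shift=7
  byte[6]=0xF7 cont=1 payload=0x77=119: acc |= 119<<7 -> acc=15272 shift=14
  byte[7]=0x41 cont=0 payload=0x41=65: acc |= 65<<14 -> acc=1080232 shift=21 [end]
Varint 3: bytes[5:8] = A8 F7 41 -> value 1080232 (3 byte(s))
  byte[8]=0xB2 cont=1 payload=0x32=50: acc |= 50<<0 -> acc=50 shift=7
  byte[9]=0x51 cont=0 payload=0x51=81: acc |= 81<<7 -> acc=10418 shift=14 [end]
Varint 4: bytes[8:10] = B2 51 -> value 10418 (2 byte(s))
  byte[10]=0x85 cont=1 payload=0x05=5: acc |= 5<<0 -> acc=5 shift=7
  byte[11]=0xF3 cont=1 payload=0x73=115: acc |= 115<<7 -> acc=14725 shift=14
  byte[12]=0xF6 cont=1 payload=0x76=118: acc |= 118<<14 -> acc=1948037 shift=21
  byte[13]=0x28 cont=0 payload=0x28=40: acc |= 40<<21 -> acc=85834117 shift=28 [end]
Varint 5: bytes[10:14] = 85 F3 F6 28 -> value 85834117 (4 byte(s))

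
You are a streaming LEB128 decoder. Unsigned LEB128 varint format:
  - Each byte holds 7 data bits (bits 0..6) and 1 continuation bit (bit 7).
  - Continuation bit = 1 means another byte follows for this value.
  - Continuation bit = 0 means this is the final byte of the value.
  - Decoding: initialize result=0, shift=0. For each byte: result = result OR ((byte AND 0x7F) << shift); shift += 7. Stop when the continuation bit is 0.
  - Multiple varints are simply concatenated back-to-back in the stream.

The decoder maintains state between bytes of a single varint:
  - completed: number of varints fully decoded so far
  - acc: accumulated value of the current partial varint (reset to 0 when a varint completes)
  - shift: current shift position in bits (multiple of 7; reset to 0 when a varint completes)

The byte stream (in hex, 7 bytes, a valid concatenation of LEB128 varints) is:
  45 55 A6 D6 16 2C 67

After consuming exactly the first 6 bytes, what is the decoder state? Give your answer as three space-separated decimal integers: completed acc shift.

Answer: 4 0 0

Derivation:
byte[0]=0x45 cont=0 payload=0x45: varint #1 complete (value=69); reset -> completed=1 acc=0 shift=0
byte[1]=0x55 cont=0 payload=0x55: varint #2 complete (value=85); reset -> completed=2 acc=0 shift=0
byte[2]=0xA6 cont=1 payload=0x26: acc |= 38<<0 -> completed=2 acc=38 shift=7
byte[3]=0xD6 cont=1 payload=0x56: acc |= 86<<7 -> completed=2 acc=11046 shift=14
byte[4]=0x16 cont=0 payload=0x16: varint #3 complete (value=371494); reset -> completed=3 acc=0 shift=0
byte[5]=0x2C cont=0 payload=0x2C: varint #4 complete (value=44); reset -> completed=4 acc=0 shift=0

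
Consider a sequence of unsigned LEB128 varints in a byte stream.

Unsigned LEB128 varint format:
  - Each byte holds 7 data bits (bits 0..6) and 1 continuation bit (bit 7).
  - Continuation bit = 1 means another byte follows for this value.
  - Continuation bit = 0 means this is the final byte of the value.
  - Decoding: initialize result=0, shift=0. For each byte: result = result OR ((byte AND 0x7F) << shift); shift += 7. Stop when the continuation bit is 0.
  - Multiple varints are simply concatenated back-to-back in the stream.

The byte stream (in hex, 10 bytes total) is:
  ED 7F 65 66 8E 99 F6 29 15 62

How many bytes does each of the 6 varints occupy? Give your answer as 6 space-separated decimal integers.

Answer: 2 1 1 4 1 1

Derivation:
  byte[0]=0xED cont=1 payload=0x6D=109: acc |= 109<<0 -> acc=109 shift=7
  byte[1]=0x7F cont=0 payload=0x7F=127: acc |= 127<<7 -> acc=16365 shift=14 [end]
Varint 1: bytes[0:2] = ED 7F -> value 16365 (2 byte(s))
  byte[2]=0x65 cont=0 payload=0x65=101: acc |= 101<<0 -> acc=101 shift=7 [end]
Varint 2: bytes[2:3] = 65 -> value 101 (1 byte(s))
  byte[3]=0x66 cont=0 payload=0x66=102: acc |= 102<<0 -> acc=102 shift=7 [end]
Varint 3: bytes[3:4] = 66 -> value 102 (1 byte(s))
  byte[4]=0x8E cont=1 payload=0x0E=14: acc |= 14<<0 -> acc=14 shift=7
  byte[5]=0x99 cont=1 payload=0x19=25: acc |= 25<<7 -> acc=3214 shift=14
  byte[6]=0xF6 cont=1 payload=0x76=118: acc |= 118<<14 -> acc=1936526 shift=21
  byte[7]=0x29 cont=0 payload=0x29=41: acc |= 41<<21 -> acc=87919758 shift=28 [end]
Varint 4: bytes[4:8] = 8E 99 F6 29 -> value 87919758 (4 byte(s))
  byte[8]=0x15 cont=0 payload=0x15=21: acc |= 21<<0 -> acc=21 shift=7 [end]
Varint 5: bytes[8:9] = 15 -> value 21 (1 byte(s))
  byte[9]=0x62 cont=0 payload=0x62=98: acc |= 98<<0 -> acc=98 shift=7 [end]
Varint 6: bytes[9:10] = 62 -> value 98 (1 byte(s))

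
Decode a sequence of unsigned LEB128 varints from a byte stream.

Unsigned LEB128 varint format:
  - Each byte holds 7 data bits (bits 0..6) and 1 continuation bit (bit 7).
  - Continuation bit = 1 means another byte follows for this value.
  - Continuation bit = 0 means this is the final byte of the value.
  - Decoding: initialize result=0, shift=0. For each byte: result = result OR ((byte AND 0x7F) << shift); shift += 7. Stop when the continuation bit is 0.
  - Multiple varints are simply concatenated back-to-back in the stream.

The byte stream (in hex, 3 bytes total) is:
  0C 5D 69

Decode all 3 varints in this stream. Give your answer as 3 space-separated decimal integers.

  byte[0]=0x0C cont=0 payload=0x0C=12: acc |= 12<<0 -> acc=12 shift=7 [end]
Varint 1: bytes[0:1] = 0C -> value 12 (1 byte(s))
  byte[1]=0x5D cont=0 payload=0x5D=93: acc |= 93<<0 -> acc=93 shift=7 [end]
Varint 2: bytes[1:2] = 5D -> value 93 (1 byte(s))
  byte[2]=0x69 cont=0 payload=0x69=105: acc |= 105<<0 -> acc=105 shift=7 [end]
Varint 3: bytes[2:3] = 69 -> value 105 (1 byte(s))

Answer: 12 93 105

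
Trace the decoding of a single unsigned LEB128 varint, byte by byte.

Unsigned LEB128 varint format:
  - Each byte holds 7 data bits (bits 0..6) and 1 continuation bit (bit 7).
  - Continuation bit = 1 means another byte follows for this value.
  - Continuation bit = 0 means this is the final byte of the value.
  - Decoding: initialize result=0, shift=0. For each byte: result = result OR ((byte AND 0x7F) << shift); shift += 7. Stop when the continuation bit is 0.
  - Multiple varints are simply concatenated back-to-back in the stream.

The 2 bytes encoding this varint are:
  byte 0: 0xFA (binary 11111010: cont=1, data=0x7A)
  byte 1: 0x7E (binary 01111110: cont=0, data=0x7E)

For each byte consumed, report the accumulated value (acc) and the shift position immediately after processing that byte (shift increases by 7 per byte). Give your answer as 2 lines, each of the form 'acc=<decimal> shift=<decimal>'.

Answer: acc=122 shift=7
acc=16250 shift=14

Derivation:
byte 0=0xFA: payload=0x7A=122, contrib = 122<<0 = 122; acc -> 122, shift -> 7
byte 1=0x7E: payload=0x7E=126, contrib = 126<<7 = 16128; acc -> 16250, shift -> 14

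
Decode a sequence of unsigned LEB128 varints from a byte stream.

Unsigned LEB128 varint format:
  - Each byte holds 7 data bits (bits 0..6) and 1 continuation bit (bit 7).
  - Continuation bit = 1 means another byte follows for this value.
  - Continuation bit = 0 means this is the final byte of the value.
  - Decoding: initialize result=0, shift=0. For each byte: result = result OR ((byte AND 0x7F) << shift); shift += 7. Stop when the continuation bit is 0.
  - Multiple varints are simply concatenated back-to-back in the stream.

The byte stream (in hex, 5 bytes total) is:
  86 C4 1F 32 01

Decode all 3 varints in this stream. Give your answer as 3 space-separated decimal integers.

  byte[0]=0x86 cont=1 payload=0x06=6: acc |= 6<<0 -> acc=6 shift=7
  byte[1]=0xC4 cont=1 payload=0x44=68: acc |= 68<<7 -> acc=8710 shift=14
  byte[2]=0x1F cont=0 payload=0x1F=31: acc |= 31<<14 -> acc=516614 shift=21 [end]
Varint 1: bytes[0:3] = 86 C4 1F -> value 516614 (3 byte(s))
  byte[3]=0x32 cont=0 payload=0x32=50: acc |= 50<<0 -> acc=50 shift=7 [end]
Varint 2: bytes[3:4] = 32 -> value 50 (1 byte(s))
  byte[4]=0x01 cont=0 payload=0x01=1: acc |= 1<<0 -> acc=1 shift=7 [end]
Varint 3: bytes[4:5] = 01 -> value 1 (1 byte(s))

Answer: 516614 50 1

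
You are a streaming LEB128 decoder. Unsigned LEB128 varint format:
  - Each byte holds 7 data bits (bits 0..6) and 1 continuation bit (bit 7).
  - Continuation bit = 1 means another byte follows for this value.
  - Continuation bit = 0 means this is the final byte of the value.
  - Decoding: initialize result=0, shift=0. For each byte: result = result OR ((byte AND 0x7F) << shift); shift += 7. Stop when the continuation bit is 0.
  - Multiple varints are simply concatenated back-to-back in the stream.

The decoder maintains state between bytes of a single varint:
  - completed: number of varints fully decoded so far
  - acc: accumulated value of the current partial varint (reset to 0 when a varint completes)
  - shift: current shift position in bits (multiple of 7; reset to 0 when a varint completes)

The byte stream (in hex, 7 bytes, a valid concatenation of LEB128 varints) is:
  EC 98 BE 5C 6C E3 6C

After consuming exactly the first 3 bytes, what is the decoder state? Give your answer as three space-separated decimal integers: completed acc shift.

Answer: 0 1018988 21

Derivation:
byte[0]=0xEC cont=1 payload=0x6C: acc |= 108<<0 -> completed=0 acc=108 shift=7
byte[1]=0x98 cont=1 payload=0x18: acc |= 24<<7 -> completed=0 acc=3180 shift=14
byte[2]=0xBE cont=1 payload=0x3E: acc |= 62<<14 -> completed=0 acc=1018988 shift=21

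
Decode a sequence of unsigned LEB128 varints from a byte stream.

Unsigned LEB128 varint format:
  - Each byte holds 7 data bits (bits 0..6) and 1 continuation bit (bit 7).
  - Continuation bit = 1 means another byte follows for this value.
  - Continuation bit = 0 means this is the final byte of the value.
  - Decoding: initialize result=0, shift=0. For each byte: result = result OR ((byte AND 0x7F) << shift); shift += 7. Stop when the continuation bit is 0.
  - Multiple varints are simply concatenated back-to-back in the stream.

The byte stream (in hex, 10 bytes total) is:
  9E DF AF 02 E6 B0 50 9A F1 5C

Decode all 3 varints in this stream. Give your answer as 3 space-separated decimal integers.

Answer: 4976542 1316966 1521818

Derivation:
  byte[0]=0x9E cont=1 payload=0x1E=30: acc |= 30<<0 -> acc=30 shift=7
  byte[1]=0xDF cont=1 payload=0x5F=95: acc |= 95<<7 -> acc=12190 shift=14
  byte[2]=0xAF cont=1 payload=0x2F=47: acc |= 47<<14 -> acc=782238 shift=21
  byte[3]=0x02 cont=0 payload=0x02=2: acc |= 2<<21 -> acc=4976542 shift=28 [end]
Varint 1: bytes[0:4] = 9E DF AF 02 -> value 4976542 (4 byte(s))
  byte[4]=0xE6 cont=1 payload=0x66=102: acc |= 102<<0 -> acc=102 shift=7
  byte[5]=0xB0 cont=1 payload=0x30=48: acc |= 48<<7 -> acc=6246 shift=14
  byte[6]=0x50 cont=0 payload=0x50=80: acc |= 80<<14 -> acc=1316966 shift=21 [end]
Varint 2: bytes[4:7] = E6 B0 50 -> value 1316966 (3 byte(s))
  byte[7]=0x9A cont=1 payload=0x1A=26: acc |= 26<<0 -> acc=26 shift=7
  byte[8]=0xF1 cont=1 payload=0x71=113: acc |= 113<<7 -> acc=14490 shift=14
  byte[9]=0x5C cont=0 payload=0x5C=92: acc |= 92<<14 -> acc=1521818 shift=21 [end]
Varint 3: bytes[7:10] = 9A F1 5C -> value 1521818 (3 byte(s))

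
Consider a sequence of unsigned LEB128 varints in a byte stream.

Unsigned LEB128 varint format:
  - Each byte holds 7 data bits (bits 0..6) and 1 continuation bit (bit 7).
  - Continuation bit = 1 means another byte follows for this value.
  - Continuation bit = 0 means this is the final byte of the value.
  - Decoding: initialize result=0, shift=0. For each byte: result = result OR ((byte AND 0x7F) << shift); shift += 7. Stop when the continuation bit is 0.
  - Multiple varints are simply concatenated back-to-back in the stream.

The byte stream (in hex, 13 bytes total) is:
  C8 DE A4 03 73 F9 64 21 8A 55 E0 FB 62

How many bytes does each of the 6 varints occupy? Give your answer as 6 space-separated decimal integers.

Answer: 4 1 2 1 2 3

Derivation:
  byte[0]=0xC8 cont=1 payload=0x48=72: acc |= 72<<0 -> acc=72 shift=7
  byte[1]=0xDE cont=1 payload=0x5E=94: acc |= 94<<7 -> acc=12104 shift=14
  byte[2]=0xA4 cont=1 payload=0x24=36: acc |= 36<<14 -> acc=601928 shift=21
  byte[3]=0x03 cont=0 payload=0x03=3: acc |= 3<<21 -> acc=6893384 shift=28 [end]
Varint 1: bytes[0:4] = C8 DE A4 03 -> value 6893384 (4 byte(s))
  byte[4]=0x73 cont=0 payload=0x73=115: acc |= 115<<0 -> acc=115 shift=7 [end]
Varint 2: bytes[4:5] = 73 -> value 115 (1 byte(s))
  byte[5]=0xF9 cont=1 payload=0x79=121: acc |= 121<<0 -> acc=121 shift=7
  byte[6]=0x64 cont=0 payload=0x64=100: acc |= 100<<7 -> acc=12921 shift=14 [end]
Varint 3: bytes[5:7] = F9 64 -> value 12921 (2 byte(s))
  byte[7]=0x21 cont=0 payload=0x21=33: acc |= 33<<0 -> acc=33 shift=7 [end]
Varint 4: bytes[7:8] = 21 -> value 33 (1 byte(s))
  byte[8]=0x8A cont=1 payload=0x0A=10: acc |= 10<<0 -> acc=10 shift=7
  byte[9]=0x55 cont=0 payload=0x55=85: acc |= 85<<7 -> acc=10890 shift=14 [end]
Varint 5: bytes[8:10] = 8A 55 -> value 10890 (2 byte(s))
  byte[10]=0xE0 cont=1 payload=0x60=96: acc |= 96<<0 -> acc=96 shift=7
  byte[11]=0xFB cont=1 payload=0x7B=123: acc |= 123<<7 -> acc=15840 shift=14
  byte[12]=0x62 cont=0 payload=0x62=98: acc |= 98<<14 -> acc=1621472 shift=21 [end]
Varint 6: bytes[10:13] = E0 FB 62 -> value 1621472 (3 byte(s))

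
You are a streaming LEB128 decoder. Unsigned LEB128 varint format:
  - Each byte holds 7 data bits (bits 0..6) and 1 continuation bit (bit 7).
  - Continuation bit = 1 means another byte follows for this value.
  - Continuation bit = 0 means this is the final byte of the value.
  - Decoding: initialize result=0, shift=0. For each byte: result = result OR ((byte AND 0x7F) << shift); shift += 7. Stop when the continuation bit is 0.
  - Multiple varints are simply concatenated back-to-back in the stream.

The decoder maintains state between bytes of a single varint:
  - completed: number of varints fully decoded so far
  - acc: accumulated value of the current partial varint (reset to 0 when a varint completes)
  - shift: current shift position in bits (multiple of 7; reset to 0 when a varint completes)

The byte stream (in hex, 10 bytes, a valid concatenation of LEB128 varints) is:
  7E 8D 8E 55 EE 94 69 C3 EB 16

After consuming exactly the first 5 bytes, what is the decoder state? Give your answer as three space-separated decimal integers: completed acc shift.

Answer: 2 110 7

Derivation:
byte[0]=0x7E cont=0 payload=0x7E: varint #1 complete (value=126); reset -> completed=1 acc=0 shift=0
byte[1]=0x8D cont=1 payload=0x0D: acc |= 13<<0 -> completed=1 acc=13 shift=7
byte[2]=0x8E cont=1 payload=0x0E: acc |= 14<<7 -> completed=1 acc=1805 shift=14
byte[3]=0x55 cont=0 payload=0x55: varint #2 complete (value=1394445); reset -> completed=2 acc=0 shift=0
byte[4]=0xEE cont=1 payload=0x6E: acc |= 110<<0 -> completed=2 acc=110 shift=7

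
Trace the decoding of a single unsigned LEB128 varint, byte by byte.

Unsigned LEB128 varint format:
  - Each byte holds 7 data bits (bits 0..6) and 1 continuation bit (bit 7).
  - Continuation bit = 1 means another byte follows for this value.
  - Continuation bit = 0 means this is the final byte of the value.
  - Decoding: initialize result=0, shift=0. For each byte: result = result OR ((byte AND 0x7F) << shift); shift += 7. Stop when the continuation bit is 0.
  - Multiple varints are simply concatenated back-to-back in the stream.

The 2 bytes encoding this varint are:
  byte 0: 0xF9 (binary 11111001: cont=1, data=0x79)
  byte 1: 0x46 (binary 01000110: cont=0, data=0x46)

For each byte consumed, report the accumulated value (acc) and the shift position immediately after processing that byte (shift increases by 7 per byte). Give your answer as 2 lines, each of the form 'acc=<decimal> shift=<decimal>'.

Answer: acc=121 shift=7
acc=9081 shift=14

Derivation:
byte 0=0xF9: payload=0x79=121, contrib = 121<<0 = 121; acc -> 121, shift -> 7
byte 1=0x46: payload=0x46=70, contrib = 70<<7 = 8960; acc -> 9081, shift -> 14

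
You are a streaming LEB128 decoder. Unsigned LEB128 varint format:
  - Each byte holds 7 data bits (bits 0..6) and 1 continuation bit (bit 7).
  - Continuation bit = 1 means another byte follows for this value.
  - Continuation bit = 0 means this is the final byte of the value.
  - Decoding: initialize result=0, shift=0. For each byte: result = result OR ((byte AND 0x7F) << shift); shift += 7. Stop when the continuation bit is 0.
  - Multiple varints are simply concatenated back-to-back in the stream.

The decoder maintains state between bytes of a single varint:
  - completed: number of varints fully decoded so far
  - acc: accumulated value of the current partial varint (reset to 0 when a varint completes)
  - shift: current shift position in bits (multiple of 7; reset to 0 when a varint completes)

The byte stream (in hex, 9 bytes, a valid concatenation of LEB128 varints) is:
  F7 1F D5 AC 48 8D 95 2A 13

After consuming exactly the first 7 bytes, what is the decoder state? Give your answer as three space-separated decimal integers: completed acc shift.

byte[0]=0xF7 cont=1 payload=0x77: acc |= 119<<0 -> completed=0 acc=119 shift=7
byte[1]=0x1F cont=0 payload=0x1F: varint #1 complete (value=4087); reset -> completed=1 acc=0 shift=0
byte[2]=0xD5 cont=1 payload=0x55: acc |= 85<<0 -> completed=1 acc=85 shift=7
byte[3]=0xAC cont=1 payload=0x2C: acc |= 44<<7 -> completed=1 acc=5717 shift=14
byte[4]=0x48 cont=0 payload=0x48: varint #2 complete (value=1185365); reset -> completed=2 acc=0 shift=0
byte[5]=0x8D cont=1 payload=0x0D: acc |= 13<<0 -> completed=2 acc=13 shift=7
byte[6]=0x95 cont=1 payload=0x15: acc |= 21<<7 -> completed=2 acc=2701 shift=14

Answer: 2 2701 14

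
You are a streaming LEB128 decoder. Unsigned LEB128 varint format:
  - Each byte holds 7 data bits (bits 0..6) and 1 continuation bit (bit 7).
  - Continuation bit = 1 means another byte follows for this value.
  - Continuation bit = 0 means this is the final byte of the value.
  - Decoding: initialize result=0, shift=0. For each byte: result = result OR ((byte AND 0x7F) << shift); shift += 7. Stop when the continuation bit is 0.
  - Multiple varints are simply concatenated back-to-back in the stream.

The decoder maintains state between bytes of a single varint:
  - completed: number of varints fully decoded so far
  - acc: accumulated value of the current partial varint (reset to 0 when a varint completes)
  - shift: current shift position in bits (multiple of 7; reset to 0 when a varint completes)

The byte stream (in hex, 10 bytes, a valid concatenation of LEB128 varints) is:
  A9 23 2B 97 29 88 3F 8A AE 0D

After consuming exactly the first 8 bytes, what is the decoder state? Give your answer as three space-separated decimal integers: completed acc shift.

Answer: 4 10 7

Derivation:
byte[0]=0xA9 cont=1 payload=0x29: acc |= 41<<0 -> completed=0 acc=41 shift=7
byte[1]=0x23 cont=0 payload=0x23: varint #1 complete (value=4521); reset -> completed=1 acc=0 shift=0
byte[2]=0x2B cont=0 payload=0x2B: varint #2 complete (value=43); reset -> completed=2 acc=0 shift=0
byte[3]=0x97 cont=1 payload=0x17: acc |= 23<<0 -> completed=2 acc=23 shift=7
byte[4]=0x29 cont=0 payload=0x29: varint #3 complete (value=5271); reset -> completed=3 acc=0 shift=0
byte[5]=0x88 cont=1 payload=0x08: acc |= 8<<0 -> completed=3 acc=8 shift=7
byte[6]=0x3F cont=0 payload=0x3F: varint #4 complete (value=8072); reset -> completed=4 acc=0 shift=0
byte[7]=0x8A cont=1 payload=0x0A: acc |= 10<<0 -> completed=4 acc=10 shift=7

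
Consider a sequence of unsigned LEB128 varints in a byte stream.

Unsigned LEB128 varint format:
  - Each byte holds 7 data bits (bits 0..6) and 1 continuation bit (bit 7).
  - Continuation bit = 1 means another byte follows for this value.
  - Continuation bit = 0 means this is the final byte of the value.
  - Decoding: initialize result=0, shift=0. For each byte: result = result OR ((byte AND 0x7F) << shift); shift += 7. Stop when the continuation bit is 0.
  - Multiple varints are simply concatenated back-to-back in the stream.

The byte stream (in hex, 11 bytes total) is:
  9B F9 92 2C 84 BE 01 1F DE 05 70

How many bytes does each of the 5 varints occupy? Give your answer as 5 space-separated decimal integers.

Answer: 4 3 1 2 1

Derivation:
  byte[0]=0x9B cont=1 payload=0x1B=27: acc |= 27<<0 -> acc=27 shift=7
  byte[1]=0xF9 cont=1 payload=0x79=121: acc |= 121<<7 -> acc=15515 shift=14
  byte[2]=0x92 cont=1 payload=0x12=18: acc |= 18<<14 -> acc=310427 shift=21
  byte[3]=0x2C cont=0 payload=0x2C=44: acc |= 44<<21 -> acc=92585115 shift=28 [end]
Varint 1: bytes[0:4] = 9B F9 92 2C -> value 92585115 (4 byte(s))
  byte[4]=0x84 cont=1 payload=0x04=4: acc |= 4<<0 -> acc=4 shift=7
  byte[5]=0xBE cont=1 payload=0x3E=62: acc |= 62<<7 -> acc=7940 shift=14
  byte[6]=0x01 cont=0 payload=0x01=1: acc |= 1<<14 -> acc=24324 shift=21 [end]
Varint 2: bytes[4:7] = 84 BE 01 -> value 24324 (3 byte(s))
  byte[7]=0x1F cont=0 payload=0x1F=31: acc |= 31<<0 -> acc=31 shift=7 [end]
Varint 3: bytes[7:8] = 1F -> value 31 (1 byte(s))
  byte[8]=0xDE cont=1 payload=0x5E=94: acc |= 94<<0 -> acc=94 shift=7
  byte[9]=0x05 cont=0 payload=0x05=5: acc |= 5<<7 -> acc=734 shift=14 [end]
Varint 4: bytes[8:10] = DE 05 -> value 734 (2 byte(s))
  byte[10]=0x70 cont=0 payload=0x70=112: acc |= 112<<0 -> acc=112 shift=7 [end]
Varint 5: bytes[10:11] = 70 -> value 112 (1 byte(s))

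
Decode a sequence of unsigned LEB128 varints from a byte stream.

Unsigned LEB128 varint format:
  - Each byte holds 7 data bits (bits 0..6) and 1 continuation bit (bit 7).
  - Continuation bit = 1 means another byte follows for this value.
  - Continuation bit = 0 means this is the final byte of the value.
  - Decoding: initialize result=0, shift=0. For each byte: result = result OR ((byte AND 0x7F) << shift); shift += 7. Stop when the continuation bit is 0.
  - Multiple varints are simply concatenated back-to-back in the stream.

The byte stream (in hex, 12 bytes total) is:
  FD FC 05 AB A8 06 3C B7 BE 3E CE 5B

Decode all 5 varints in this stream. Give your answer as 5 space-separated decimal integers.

  byte[0]=0xFD cont=1 payload=0x7D=125: acc |= 125<<0 -> acc=125 shift=7
  byte[1]=0xFC cont=1 payload=0x7C=124: acc |= 124<<7 -> acc=15997 shift=14
  byte[2]=0x05 cont=0 payload=0x05=5: acc |= 5<<14 -> acc=97917 shift=21 [end]
Varint 1: bytes[0:3] = FD FC 05 -> value 97917 (3 byte(s))
  byte[3]=0xAB cont=1 payload=0x2B=43: acc |= 43<<0 -> acc=43 shift=7
  byte[4]=0xA8 cont=1 payload=0x28=40: acc |= 40<<7 -> acc=5163 shift=14
  byte[5]=0x06 cont=0 payload=0x06=6: acc |= 6<<14 -> acc=103467 shift=21 [end]
Varint 2: bytes[3:6] = AB A8 06 -> value 103467 (3 byte(s))
  byte[6]=0x3C cont=0 payload=0x3C=60: acc |= 60<<0 -> acc=60 shift=7 [end]
Varint 3: bytes[6:7] = 3C -> value 60 (1 byte(s))
  byte[7]=0xB7 cont=1 payload=0x37=55: acc |= 55<<0 -> acc=55 shift=7
  byte[8]=0xBE cont=1 payload=0x3E=62: acc |= 62<<7 -> acc=7991 shift=14
  byte[9]=0x3E cont=0 payload=0x3E=62: acc |= 62<<14 -> acc=1023799 shift=21 [end]
Varint 4: bytes[7:10] = B7 BE 3E -> value 1023799 (3 byte(s))
  byte[10]=0xCE cont=1 payload=0x4E=78: acc |= 78<<0 -> acc=78 shift=7
  byte[11]=0x5B cont=0 payload=0x5B=91: acc |= 91<<7 -> acc=11726 shift=14 [end]
Varint 5: bytes[10:12] = CE 5B -> value 11726 (2 byte(s))

Answer: 97917 103467 60 1023799 11726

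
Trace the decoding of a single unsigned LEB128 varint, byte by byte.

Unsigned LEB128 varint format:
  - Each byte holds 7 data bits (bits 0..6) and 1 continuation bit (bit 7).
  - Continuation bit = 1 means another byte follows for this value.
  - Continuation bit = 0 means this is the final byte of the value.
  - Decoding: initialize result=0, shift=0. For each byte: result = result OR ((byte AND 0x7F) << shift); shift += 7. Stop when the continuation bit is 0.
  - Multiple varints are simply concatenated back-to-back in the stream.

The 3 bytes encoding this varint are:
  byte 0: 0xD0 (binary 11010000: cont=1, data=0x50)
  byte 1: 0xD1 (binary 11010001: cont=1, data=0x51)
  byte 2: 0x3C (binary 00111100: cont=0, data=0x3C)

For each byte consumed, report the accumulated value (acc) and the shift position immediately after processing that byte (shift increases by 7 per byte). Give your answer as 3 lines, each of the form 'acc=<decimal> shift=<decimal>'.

Answer: acc=80 shift=7
acc=10448 shift=14
acc=993488 shift=21

Derivation:
byte 0=0xD0: payload=0x50=80, contrib = 80<<0 = 80; acc -> 80, shift -> 7
byte 1=0xD1: payload=0x51=81, contrib = 81<<7 = 10368; acc -> 10448, shift -> 14
byte 2=0x3C: payload=0x3C=60, contrib = 60<<14 = 983040; acc -> 993488, shift -> 21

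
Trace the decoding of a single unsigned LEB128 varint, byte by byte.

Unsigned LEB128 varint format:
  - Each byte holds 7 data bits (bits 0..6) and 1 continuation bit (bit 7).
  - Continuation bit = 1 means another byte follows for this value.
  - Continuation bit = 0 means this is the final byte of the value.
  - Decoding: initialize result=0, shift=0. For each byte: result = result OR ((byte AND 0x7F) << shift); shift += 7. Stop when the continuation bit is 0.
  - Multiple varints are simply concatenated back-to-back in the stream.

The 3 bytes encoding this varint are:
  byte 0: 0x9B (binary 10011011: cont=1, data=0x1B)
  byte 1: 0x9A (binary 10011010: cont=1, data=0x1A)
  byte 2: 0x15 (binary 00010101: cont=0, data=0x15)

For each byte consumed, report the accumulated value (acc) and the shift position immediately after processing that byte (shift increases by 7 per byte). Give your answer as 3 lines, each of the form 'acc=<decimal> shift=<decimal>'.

Answer: acc=27 shift=7
acc=3355 shift=14
acc=347419 shift=21

Derivation:
byte 0=0x9B: payload=0x1B=27, contrib = 27<<0 = 27; acc -> 27, shift -> 7
byte 1=0x9A: payload=0x1A=26, contrib = 26<<7 = 3328; acc -> 3355, shift -> 14
byte 2=0x15: payload=0x15=21, contrib = 21<<14 = 344064; acc -> 347419, shift -> 21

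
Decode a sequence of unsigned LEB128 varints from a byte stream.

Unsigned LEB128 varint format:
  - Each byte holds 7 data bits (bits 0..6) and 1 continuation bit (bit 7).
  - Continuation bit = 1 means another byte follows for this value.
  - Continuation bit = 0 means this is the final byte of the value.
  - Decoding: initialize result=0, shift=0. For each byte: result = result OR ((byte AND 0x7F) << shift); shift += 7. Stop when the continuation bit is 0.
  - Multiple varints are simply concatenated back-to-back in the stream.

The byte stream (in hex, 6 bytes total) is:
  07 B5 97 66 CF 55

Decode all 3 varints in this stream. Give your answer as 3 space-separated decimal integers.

Answer: 7 1674165 10959

Derivation:
  byte[0]=0x07 cont=0 payload=0x07=7: acc |= 7<<0 -> acc=7 shift=7 [end]
Varint 1: bytes[0:1] = 07 -> value 7 (1 byte(s))
  byte[1]=0xB5 cont=1 payload=0x35=53: acc |= 53<<0 -> acc=53 shift=7
  byte[2]=0x97 cont=1 payload=0x17=23: acc |= 23<<7 -> acc=2997 shift=14
  byte[3]=0x66 cont=0 payload=0x66=102: acc |= 102<<14 -> acc=1674165 shift=21 [end]
Varint 2: bytes[1:4] = B5 97 66 -> value 1674165 (3 byte(s))
  byte[4]=0xCF cont=1 payload=0x4F=79: acc |= 79<<0 -> acc=79 shift=7
  byte[5]=0x55 cont=0 payload=0x55=85: acc |= 85<<7 -> acc=10959 shift=14 [end]
Varint 3: bytes[4:6] = CF 55 -> value 10959 (2 byte(s))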